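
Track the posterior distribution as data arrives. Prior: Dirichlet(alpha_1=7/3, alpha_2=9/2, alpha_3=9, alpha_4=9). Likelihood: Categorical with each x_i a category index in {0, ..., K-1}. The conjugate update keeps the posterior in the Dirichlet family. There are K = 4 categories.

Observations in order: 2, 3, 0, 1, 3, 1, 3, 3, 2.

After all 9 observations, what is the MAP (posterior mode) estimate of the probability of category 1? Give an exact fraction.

33/179

obs 1: x=2 → posterior Dirichlet(7/3, 9/2, 10, 9)
obs 2: x=3 → posterior Dirichlet(7/3, 9/2, 10, 10)
obs 3: x=0 → posterior Dirichlet(10/3, 9/2, 10, 10)
obs 4: x=1 → posterior Dirichlet(10/3, 11/2, 10, 10)
obs 5: x=3 → posterior Dirichlet(10/3, 11/2, 10, 11)
obs 6: x=1 → posterior Dirichlet(10/3, 13/2, 10, 11)
obs 7: x=3 → posterior Dirichlet(10/3, 13/2, 10, 12)
obs 8: x=3 → posterior Dirichlet(10/3, 13/2, 10, 13)
obs 9: x=2 → posterior Dirichlet(10/3, 13/2, 11, 13)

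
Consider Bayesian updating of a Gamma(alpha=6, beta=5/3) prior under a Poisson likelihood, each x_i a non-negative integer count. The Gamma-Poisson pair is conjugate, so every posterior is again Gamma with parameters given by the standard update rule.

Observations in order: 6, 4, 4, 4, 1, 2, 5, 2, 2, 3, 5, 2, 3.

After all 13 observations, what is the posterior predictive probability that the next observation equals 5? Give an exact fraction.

obs 1: x=6 → posterior Gamma(12, 8/3)
obs 2: x=4 → posterior Gamma(16, 11/3)
obs 3: x=4 → posterior Gamma(20, 14/3)
obs 4: x=4 → posterior Gamma(24, 17/3)
obs 5: x=1 → posterior Gamma(25, 20/3)
obs 6: x=2 → posterior Gamma(27, 23/3)
obs 7: x=5 → posterior Gamma(32, 26/3)
obs 8: x=2 → posterior Gamma(34, 29/3)
obs 9: x=2 → posterior Gamma(36, 32/3)
obs 10: x=3 → posterior Gamma(39, 35/3)
obs 11: x=5 → posterior Gamma(44, 38/3)
obs 12: x=2 → posterior Gamma(46, 41/3)
obs 13: x=3 → posterior Gamma(49, 44/3)

235842271496116366766429206023691353373890833013155927610117184435479979048851132980920320/1964646091275539904279119736306505958748009916273027485240785393524212570180716875476665569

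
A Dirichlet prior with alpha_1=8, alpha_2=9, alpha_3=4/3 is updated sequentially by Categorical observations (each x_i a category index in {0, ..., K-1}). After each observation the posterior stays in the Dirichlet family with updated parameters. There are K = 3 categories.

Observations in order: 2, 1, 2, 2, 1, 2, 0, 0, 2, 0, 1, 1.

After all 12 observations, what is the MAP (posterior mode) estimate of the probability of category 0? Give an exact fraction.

obs 1: x=2 → posterior Dirichlet(8, 9, 7/3)
obs 2: x=1 → posterior Dirichlet(8, 10, 7/3)
obs 3: x=2 → posterior Dirichlet(8, 10, 10/3)
obs 4: x=2 → posterior Dirichlet(8, 10, 13/3)
obs 5: x=1 → posterior Dirichlet(8, 11, 13/3)
obs 6: x=2 → posterior Dirichlet(8, 11, 16/3)
obs 7: x=0 → posterior Dirichlet(9, 11, 16/3)
obs 8: x=0 → posterior Dirichlet(10, 11, 16/3)
obs 9: x=2 → posterior Dirichlet(10, 11, 19/3)
obs 10: x=0 → posterior Dirichlet(11, 11, 19/3)
obs 11: x=1 → posterior Dirichlet(11, 12, 19/3)
obs 12: x=1 → posterior Dirichlet(11, 13, 19/3)

15/41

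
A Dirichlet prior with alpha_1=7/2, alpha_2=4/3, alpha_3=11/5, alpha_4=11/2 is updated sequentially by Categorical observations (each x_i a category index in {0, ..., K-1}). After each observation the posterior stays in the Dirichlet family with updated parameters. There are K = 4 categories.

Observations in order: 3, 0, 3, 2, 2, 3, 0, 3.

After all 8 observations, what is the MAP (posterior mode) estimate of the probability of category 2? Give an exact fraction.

obs 1: x=3 → posterior Dirichlet(7/2, 4/3, 11/5, 13/2)
obs 2: x=0 → posterior Dirichlet(9/2, 4/3, 11/5, 13/2)
obs 3: x=3 → posterior Dirichlet(9/2, 4/3, 11/5, 15/2)
obs 4: x=2 → posterior Dirichlet(9/2, 4/3, 16/5, 15/2)
obs 5: x=2 → posterior Dirichlet(9/2, 4/3, 21/5, 15/2)
obs 6: x=3 → posterior Dirichlet(9/2, 4/3, 21/5, 17/2)
obs 7: x=0 → posterior Dirichlet(11/2, 4/3, 21/5, 17/2)
obs 8: x=3 → posterior Dirichlet(11/2, 4/3, 21/5, 19/2)

6/31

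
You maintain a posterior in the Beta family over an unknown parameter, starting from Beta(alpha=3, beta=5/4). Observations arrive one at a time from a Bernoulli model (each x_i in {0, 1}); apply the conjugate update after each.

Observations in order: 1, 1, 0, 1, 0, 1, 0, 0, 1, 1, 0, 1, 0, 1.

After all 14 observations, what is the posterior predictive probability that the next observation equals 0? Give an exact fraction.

29/73

obs 1: x=1 → posterior Beta(4, 5/4)
obs 2: x=1 → posterior Beta(5, 5/4)
obs 3: x=0 → posterior Beta(5, 9/4)
obs 4: x=1 → posterior Beta(6, 9/4)
obs 5: x=0 → posterior Beta(6, 13/4)
obs 6: x=1 → posterior Beta(7, 13/4)
obs 7: x=0 → posterior Beta(7, 17/4)
obs 8: x=0 → posterior Beta(7, 21/4)
obs 9: x=1 → posterior Beta(8, 21/4)
obs 10: x=1 → posterior Beta(9, 21/4)
obs 11: x=0 → posterior Beta(9, 25/4)
obs 12: x=1 → posterior Beta(10, 25/4)
obs 13: x=0 → posterior Beta(10, 29/4)
obs 14: x=1 → posterior Beta(11, 29/4)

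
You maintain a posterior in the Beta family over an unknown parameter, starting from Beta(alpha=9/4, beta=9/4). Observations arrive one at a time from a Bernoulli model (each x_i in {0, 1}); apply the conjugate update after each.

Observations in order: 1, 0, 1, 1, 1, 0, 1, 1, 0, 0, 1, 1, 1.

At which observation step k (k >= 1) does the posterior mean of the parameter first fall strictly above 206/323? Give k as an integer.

obs 1: x=1 → posterior Beta(13/4, 9/4)
obs 2: x=0 → posterior Beta(13/4, 13/4)
obs 3: x=1 → posterior Beta(17/4, 13/4)
obs 4: x=1 → posterior Beta(21/4, 13/4)
obs 5: x=1 → posterior Beta(25/4, 13/4)
obs 6: x=0 → posterior Beta(25/4, 17/4)
obs 7: x=1 → posterior Beta(29/4, 17/4)
obs 8: x=1 → posterior Beta(33/4, 17/4)
obs 9: x=0 → posterior Beta(33/4, 21/4)
obs 10: x=0 → posterior Beta(33/4, 25/4)
obs 11: x=1 → posterior Beta(37/4, 25/4)
obs 12: x=1 → posterior Beta(41/4, 25/4)
obs 13: x=1 → posterior Beta(45/4, 25/4)

k = 5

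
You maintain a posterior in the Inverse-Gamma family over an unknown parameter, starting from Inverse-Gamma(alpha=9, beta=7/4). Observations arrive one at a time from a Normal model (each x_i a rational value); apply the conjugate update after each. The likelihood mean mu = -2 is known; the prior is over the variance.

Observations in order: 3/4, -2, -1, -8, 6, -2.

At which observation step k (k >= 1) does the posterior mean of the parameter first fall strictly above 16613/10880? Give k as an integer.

obs 1: x=3/4 → posterior Inverse-Gamma(19/2, 177/32)
obs 2: x=-2 → posterior Inverse-Gamma(10, 177/32)
obs 3: x=-1 → posterior Inverse-Gamma(21/2, 193/32)
obs 4: x=-8 → posterior Inverse-Gamma(11, 769/32)
obs 5: x=6 → posterior Inverse-Gamma(23/2, 1793/32)
obs 6: x=-2 → posterior Inverse-Gamma(12, 1793/32)

k = 4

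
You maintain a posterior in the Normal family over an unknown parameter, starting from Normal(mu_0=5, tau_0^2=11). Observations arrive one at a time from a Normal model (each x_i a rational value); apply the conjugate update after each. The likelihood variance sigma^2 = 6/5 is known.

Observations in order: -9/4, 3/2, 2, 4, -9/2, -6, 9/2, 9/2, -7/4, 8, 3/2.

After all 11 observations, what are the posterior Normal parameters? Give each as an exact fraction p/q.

mu_0=1325/1222, tau_0^2=66/611

obs 1: x=-9/4 → posterior Normal(-375/244, 66/61)
obs 2: x=3/2 → posterior Normal(-45/464, 33/58)
obs 3: x=2 → posterior Normal(395/684, 22/57)
obs 4: x=4 → posterior Normal(1275/904, 33/113)
obs 5: x=-9/2 → posterior Normal(285/1124, 66/281)
obs 6: x=-6 → posterior Normal(-345/448, 11/56)
obs 7: x=9/2 → posterior Normal(-45/1564, 66/391)
obs 8: x=9/2 → posterior Normal(945/1784, 33/223)
obs 9: x=-7/4 → posterior Normal(140/501, 22/167)
obs 10: x=8 → posterior Normal(145/139, 33/278)
obs 11: x=3/2 → posterior Normal(1325/1222, 66/611)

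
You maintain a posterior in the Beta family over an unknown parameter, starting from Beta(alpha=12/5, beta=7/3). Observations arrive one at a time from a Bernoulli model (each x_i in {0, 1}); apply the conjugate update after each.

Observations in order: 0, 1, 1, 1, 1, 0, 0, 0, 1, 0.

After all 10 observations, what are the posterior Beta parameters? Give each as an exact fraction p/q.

alpha=37/5, beta=22/3

obs 1: x=0 → posterior Beta(12/5, 10/3)
obs 2: x=1 → posterior Beta(17/5, 10/3)
obs 3: x=1 → posterior Beta(22/5, 10/3)
obs 4: x=1 → posterior Beta(27/5, 10/3)
obs 5: x=1 → posterior Beta(32/5, 10/3)
obs 6: x=0 → posterior Beta(32/5, 13/3)
obs 7: x=0 → posterior Beta(32/5, 16/3)
obs 8: x=0 → posterior Beta(32/5, 19/3)
obs 9: x=1 → posterior Beta(37/5, 19/3)
obs 10: x=0 → posterior Beta(37/5, 22/3)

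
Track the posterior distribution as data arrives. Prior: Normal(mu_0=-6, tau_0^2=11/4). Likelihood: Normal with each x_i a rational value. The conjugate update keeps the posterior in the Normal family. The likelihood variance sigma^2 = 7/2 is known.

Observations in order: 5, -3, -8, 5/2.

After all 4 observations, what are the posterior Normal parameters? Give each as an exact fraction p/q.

obs 1: x=5 → posterior Normal(-29/25, 77/50)
obs 2: x=-3 → posterior Normal(-31/18, 77/72)
obs 3: x=-8 → posterior Normal(-150/47, 77/94)
obs 4: x=5/2 → posterior Normal(-245/116, 77/116)

mu_0=-245/116, tau_0^2=77/116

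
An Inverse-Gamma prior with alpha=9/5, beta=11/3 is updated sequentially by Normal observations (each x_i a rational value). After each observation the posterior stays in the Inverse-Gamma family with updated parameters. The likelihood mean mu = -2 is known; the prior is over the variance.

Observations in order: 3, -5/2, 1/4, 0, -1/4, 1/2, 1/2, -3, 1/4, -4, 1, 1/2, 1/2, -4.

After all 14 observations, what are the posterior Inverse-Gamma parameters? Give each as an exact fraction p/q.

obs 1: x=3 → posterior Inverse-Gamma(23/10, 97/6)
obs 2: x=-5/2 → posterior Inverse-Gamma(14/5, 391/24)
obs 3: x=1/4 → posterior Inverse-Gamma(33/10, 1807/96)
obs 4: x=0 → posterior Inverse-Gamma(19/5, 1999/96)
obs 5: x=-1/4 → posterior Inverse-Gamma(43/10, 1073/48)
obs 6: x=1/2 → posterior Inverse-Gamma(24/5, 1223/48)
obs 7: x=1/2 → posterior Inverse-Gamma(53/10, 1373/48)
obs 8: x=-3 → posterior Inverse-Gamma(29/5, 1397/48)
obs 9: x=1/4 → posterior Inverse-Gamma(63/10, 3037/96)
obs 10: x=-4 → posterior Inverse-Gamma(34/5, 3229/96)
obs 11: x=1 → posterior Inverse-Gamma(73/10, 3661/96)
obs 12: x=1/2 → posterior Inverse-Gamma(39/5, 3961/96)
obs 13: x=1/2 → posterior Inverse-Gamma(83/10, 4261/96)
obs 14: x=-4 → posterior Inverse-Gamma(44/5, 4453/96)

alpha=44/5, beta=4453/96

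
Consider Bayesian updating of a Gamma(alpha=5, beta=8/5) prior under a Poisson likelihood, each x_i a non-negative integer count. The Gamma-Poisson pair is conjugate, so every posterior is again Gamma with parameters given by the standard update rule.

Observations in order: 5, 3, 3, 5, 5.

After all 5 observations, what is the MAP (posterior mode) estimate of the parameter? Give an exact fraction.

obs 1: x=5 → posterior Gamma(10, 13/5)
obs 2: x=3 → posterior Gamma(13, 18/5)
obs 3: x=3 → posterior Gamma(16, 23/5)
obs 4: x=5 → posterior Gamma(21, 28/5)
obs 5: x=5 → posterior Gamma(26, 33/5)

125/33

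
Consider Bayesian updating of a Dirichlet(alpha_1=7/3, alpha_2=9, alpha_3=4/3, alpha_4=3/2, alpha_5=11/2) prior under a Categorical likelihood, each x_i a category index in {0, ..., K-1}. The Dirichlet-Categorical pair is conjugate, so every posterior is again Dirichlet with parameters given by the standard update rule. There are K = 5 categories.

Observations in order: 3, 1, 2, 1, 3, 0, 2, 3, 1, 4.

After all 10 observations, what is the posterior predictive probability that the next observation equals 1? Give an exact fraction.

obs 1: x=3 → posterior Dirichlet(7/3, 9, 4/3, 5/2, 11/2)
obs 2: x=1 → posterior Dirichlet(7/3, 10, 4/3, 5/2, 11/2)
obs 3: x=2 → posterior Dirichlet(7/3, 10, 7/3, 5/2, 11/2)
obs 4: x=1 → posterior Dirichlet(7/3, 11, 7/3, 5/2, 11/2)
obs 5: x=3 → posterior Dirichlet(7/3, 11, 7/3, 7/2, 11/2)
obs 6: x=0 → posterior Dirichlet(10/3, 11, 7/3, 7/2, 11/2)
obs 7: x=2 → posterior Dirichlet(10/3, 11, 10/3, 7/2, 11/2)
obs 8: x=3 → posterior Dirichlet(10/3, 11, 10/3, 9/2, 11/2)
obs 9: x=1 → posterior Dirichlet(10/3, 12, 10/3, 9/2, 11/2)
obs 10: x=4 → posterior Dirichlet(10/3, 12, 10/3, 9/2, 13/2)

36/89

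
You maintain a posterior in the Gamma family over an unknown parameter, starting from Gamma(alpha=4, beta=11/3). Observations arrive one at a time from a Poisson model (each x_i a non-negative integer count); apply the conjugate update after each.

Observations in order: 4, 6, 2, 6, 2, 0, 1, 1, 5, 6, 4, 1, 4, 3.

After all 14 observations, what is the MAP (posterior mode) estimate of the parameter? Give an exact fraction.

obs 1: x=4 → posterior Gamma(8, 14/3)
obs 2: x=6 → posterior Gamma(14, 17/3)
obs 3: x=2 → posterior Gamma(16, 20/3)
obs 4: x=6 → posterior Gamma(22, 23/3)
obs 5: x=2 → posterior Gamma(24, 26/3)
obs 6: x=0 → posterior Gamma(24, 29/3)
obs 7: x=1 → posterior Gamma(25, 32/3)
obs 8: x=1 → posterior Gamma(26, 35/3)
obs 9: x=5 → posterior Gamma(31, 38/3)
obs 10: x=6 → posterior Gamma(37, 41/3)
obs 11: x=4 → posterior Gamma(41, 44/3)
obs 12: x=1 → posterior Gamma(42, 47/3)
obs 13: x=4 → posterior Gamma(46, 50/3)
obs 14: x=3 → posterior Gamma(49, 53/3)

144/53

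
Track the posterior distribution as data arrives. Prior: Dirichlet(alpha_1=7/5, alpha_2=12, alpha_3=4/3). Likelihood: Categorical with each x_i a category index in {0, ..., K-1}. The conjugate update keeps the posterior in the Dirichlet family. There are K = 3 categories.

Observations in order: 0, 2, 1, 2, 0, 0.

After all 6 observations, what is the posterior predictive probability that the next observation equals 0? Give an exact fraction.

66/311

obs 1: x=0 → posterior Dirichlet(12/5, 12, 4/3)
obs 2: x=2 → posterior Dirichlet(12/5, 12, 7/3)
obs 3: x=1 → posterior Dirichlet(12/5, 13, 7/3)
obs 4: x=2 → posterior Dirichlet(12/5, 13, 10/3)
obs 5: x=0 → posterior Dirichlet(17/5, 13, 10/3)
obs 6: x=0 → posterior Dirichlet(22/5, 13, 10/3)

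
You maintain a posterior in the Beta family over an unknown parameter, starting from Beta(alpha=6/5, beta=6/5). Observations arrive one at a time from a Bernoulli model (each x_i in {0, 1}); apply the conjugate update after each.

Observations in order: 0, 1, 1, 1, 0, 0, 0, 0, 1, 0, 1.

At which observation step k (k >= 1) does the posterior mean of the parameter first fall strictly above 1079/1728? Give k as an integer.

obs 1: x=0 → posterior Beta(6/5, 11/5)
obs 2: x=1 → posterior Beta(11/5, 11/5)
obs 3: x=1 → posterior Beta(16/5, 11/5)
obs 4: x=1 → posterior Beta(21/5, 11/5)
obs 5: x=0 → posterior Beta(21/5, 16/5)
obs 6: x=0 → posterior Beta(21/5, 21/5)
obs 7: x=0 → posterior Beta(21/5, 26/5)
obs 8: x=0 → posterior Beta(21/5, 31/5)
obs 9: x=1 → posterior Beta(26/5, 31/5)
obs 10: x=0 → posterior Beta(26/5, 36/5)
obs 11: x=1 → posterior Beta(31/5, 36/5)

k = 4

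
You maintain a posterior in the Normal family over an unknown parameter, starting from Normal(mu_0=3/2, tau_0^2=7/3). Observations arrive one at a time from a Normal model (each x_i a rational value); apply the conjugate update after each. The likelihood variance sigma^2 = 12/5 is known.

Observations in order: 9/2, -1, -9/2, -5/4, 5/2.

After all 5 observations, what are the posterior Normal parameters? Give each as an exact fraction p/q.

obs 1: x=9/2 → posterior Normal(423/142, 84/71)
obs 2: x=-1 → posterior Normal(353/212, 42/53)
obs 3: x=-9/2 → posterior Normal(19/141, 28/47)
obs 4: x=-5/4 → posterior Normal(-9/64, 21/44)
obs 5: x=5/2 → posterior Normal(251/844, 84/211)

mu_0=251/844, tau_0^2=84/211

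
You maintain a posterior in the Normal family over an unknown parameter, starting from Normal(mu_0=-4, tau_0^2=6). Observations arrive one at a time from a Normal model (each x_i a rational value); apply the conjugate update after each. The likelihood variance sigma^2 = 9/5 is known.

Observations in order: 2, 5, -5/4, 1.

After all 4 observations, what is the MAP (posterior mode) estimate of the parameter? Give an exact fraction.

obs 1: x=2 → posterior Normal(8/13, 18/13)
obs 2: x=5 → posterior Normal(58/23, 18/23)
obs 3: x=-5/4 → posterior Normal(91/66, 6/11)
obs 4: x=1 → posterior Normal(111/86, 18/43)

111/86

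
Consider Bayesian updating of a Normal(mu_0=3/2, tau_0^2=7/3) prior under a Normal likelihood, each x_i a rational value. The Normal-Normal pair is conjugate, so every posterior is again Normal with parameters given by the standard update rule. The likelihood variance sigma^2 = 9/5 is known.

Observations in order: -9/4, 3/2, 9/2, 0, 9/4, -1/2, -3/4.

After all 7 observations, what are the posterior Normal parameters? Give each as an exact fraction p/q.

mu_0=827/1088, tau_0^2=63/272

obs 1: x=-9/4 → posterior Normal(-153/248, 63/62)
obs 2: x=3/2 → posterior Normal(57/388, 63/97)
obs 3: x=9/2 → posterior Normal(229/176, 21/44)
obs 4: x=0 → posterior Normal(687/668, 63/167)
obs 5: x=9/4 → posterior Normal(501/404, 63/202)
obs 6: x=-1/2 → posterior Normal(233/237, 21/79)
obs 7: x=-3/4 → posterior Normal(827/1088, 63/272)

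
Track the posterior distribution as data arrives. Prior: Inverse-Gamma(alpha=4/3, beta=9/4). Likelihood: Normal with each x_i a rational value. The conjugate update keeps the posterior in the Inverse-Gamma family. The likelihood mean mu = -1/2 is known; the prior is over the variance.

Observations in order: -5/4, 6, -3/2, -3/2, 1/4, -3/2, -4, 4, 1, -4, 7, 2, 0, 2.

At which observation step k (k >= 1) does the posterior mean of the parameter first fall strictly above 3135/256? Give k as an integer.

obs 1: x=-5/4 → posterior Inverse-Gamma(11/6, 81/32)
obs 2: x=6 → posterior Inverse-Gamma(7/3, 757/32)
obs 3: x=-3/2 → posterior Inverse-Gamma(17/6, 773/32)
obs 4: x=-3/2 → posterior Inverse-Gamma(10/3, 789/32)
obs 5: x=1/4 → posterior Inverse-Gamma(23/6, 399/16)
obs 6: x=-3/2 → posterior Inverse-Gamma(13/3, 407/16)
obs 7: x=-4 → posterior Inverse-Gamma(29/6, 505/16)
obs 8: x=4 → posterior Inverse-Gamma(16/3, 667/16)
obs 9: x=1 → posterior Inverse-Gamma(35/6, 685/16)
obs 10: x=-4 → posterior Inverse-Gamma(19/3, 783/16)
obs 11: x=7 → posterior Inverse-Gamma(41/6, 1233/16)
obs 12: x=2 → posterior Inverse-Gamma(22/3, 1283/16)
obs 13: x=0 → posterior Inverse-Gamma(47/6, 1285/16)
obs 14: x=2 → posterior Inverse-Gamma(25/3, 1335/16)

k = 2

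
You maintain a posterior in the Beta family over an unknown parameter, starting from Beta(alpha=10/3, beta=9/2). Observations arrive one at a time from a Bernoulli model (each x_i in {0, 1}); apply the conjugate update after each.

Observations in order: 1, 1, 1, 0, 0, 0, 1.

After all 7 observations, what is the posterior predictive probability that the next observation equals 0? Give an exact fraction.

obs 1: x=1 → posterior Beta(13/3, 9/2)
obs 2: x=1 → posterior Beta(16/3, 9/2)
obs 3: x=1 → posterior Beta(19/3, 9/2)
obs 4: x=0 → posterior Beta(19/3, 11/2)
obs 5: x=0 → posterior Beta(19/3, 13/2)
obs 6: x=0 → posterior Beta(19/3, 15/2)
obs 7: x=1 → posterior Beta(22/3, 15/2)

45/89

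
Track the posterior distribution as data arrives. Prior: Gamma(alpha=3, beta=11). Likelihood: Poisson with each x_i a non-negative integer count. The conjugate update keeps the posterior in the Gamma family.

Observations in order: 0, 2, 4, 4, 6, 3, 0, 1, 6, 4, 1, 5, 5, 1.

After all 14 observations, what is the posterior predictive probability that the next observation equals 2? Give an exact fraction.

obs 1: x=0 → posterior Gamma(3, 12)
obs 2: x=2 → posterior Gamma(5, 13)
obs 3: x=4 → posterior Gamma(9, 14)
obs 4: x=4 → posterior Gamma(13, 15)
obs 5: x=6 → posterior Gamma(19, 16)
obs 6: x=3 → posterior Gamma(22, 17)
obs 7: x=0 → posterior Gamma(22, 18)
obs 8: x=1 → posterior Gamma(23, 19)
obs 9: x=6 → posterior Gamma(29, 20)
obs 10: x=4 → posterior Gamma(33, 21)
obs 11: x=1 → posterior Gamma(34, 22)
obs 12: x=5 → posterior Gamma(39, 23)
obs 13: x=5 → posterior Gamma(44, 24)
obs 14: x=1 → posterior Gamma(45, 25)

836066341789437151847566402629308157656851108185946941375732421875/3189681757888139114048239709173637177086564629986794137375972786176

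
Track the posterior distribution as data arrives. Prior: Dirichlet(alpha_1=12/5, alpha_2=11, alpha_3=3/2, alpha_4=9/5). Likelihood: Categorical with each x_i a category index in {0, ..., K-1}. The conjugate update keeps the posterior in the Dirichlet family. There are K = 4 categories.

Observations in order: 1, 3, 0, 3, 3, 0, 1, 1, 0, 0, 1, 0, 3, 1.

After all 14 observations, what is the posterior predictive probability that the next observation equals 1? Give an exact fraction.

160/307

obs 1: x=1 → posterior Dirichlet(12/5, 12, 3/2, 9/5)
obs 2: x=3 → posterior Dirichlet(12/5, 12, 3/2, 14/5)
obs 3: x=0 → posterior Dirichlet(17/5, 12, 3/2, 14/5)
obs 4: x=3 → posterior Dirichlet(17/5, 12, 3/2, 19/5)
obs 5: x=3 → posterior Dirichlet(17/5, 12, 3/2, 24/5)
obs 6: x=0 → posterior Dirichlet(22/5, 12, 3/2, 24/5)
obs 7: x=1 → posterior Dirichlet(22/5, 13, 3/2, 24/5)
obs 8: x=1 → posterior Dirichlet(22/5, 14, 3/2, 24/5)
obs 9: x=0 → posterior Dirichlet(27/5, 14, 3/2, 24/5)
obs 10: x=0 → posterior Dirichlet(32/5, 14, 3/2, 24/5)
obs 11: x=1 → posterior Dirichlet(32/5, 15, 3/2, 24/5)
obs 12: x=0 → posterior Dirichlet(37/5, 15, 3/2, 24/5)
obs 13: x=3 → posterior Dirichlet(37/5, 15, 3/2, 29/5)
obs 14: x=1 → posterior Dirichlet(37/5, 16, 3/2, 29/5)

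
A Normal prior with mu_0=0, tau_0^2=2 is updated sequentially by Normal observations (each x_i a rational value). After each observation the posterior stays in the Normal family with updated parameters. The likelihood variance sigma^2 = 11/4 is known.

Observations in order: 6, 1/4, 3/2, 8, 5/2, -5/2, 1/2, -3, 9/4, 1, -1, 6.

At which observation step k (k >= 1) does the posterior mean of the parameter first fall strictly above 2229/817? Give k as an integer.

k = 4

obs 1: x=6 → posterior Normal(48/19, 22/19)
obs 2: x=1/4 → posterior Normal(50/27, 22/27)
obs 3: x=3/2 → posterior Normal(62/35, 22/35)
obs 4: x=8 → posterior Normal(126/43, 22/43)
obs 5: x=5/2 → posterior Normal(146/51, 22/51)
obs 6: x=-5/2 → posterior Normal(126/59, 22/59)
obs 7: x=1/2 → posterior Normal(130/67, 22/67)
obs 8: x=-3 → posterior Normal(106/75, 22/75)
obs 9: x=9/4 → posterior Normal(124/83, 22/83)
obs 10: x=1 → posterior Normal(132/91, 22/91)
obs 11: x=-1 → posterior Normal(124/99, 2/9)
obs 12: x=6 → posterior Normal(172/107, 22/107)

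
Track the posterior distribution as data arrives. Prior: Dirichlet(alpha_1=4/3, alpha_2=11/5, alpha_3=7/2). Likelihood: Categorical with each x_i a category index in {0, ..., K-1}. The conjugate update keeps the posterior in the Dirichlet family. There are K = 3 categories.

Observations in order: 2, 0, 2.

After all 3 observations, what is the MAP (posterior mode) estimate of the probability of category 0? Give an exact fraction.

obs 1: x=2 → posterior Dirichlet(4/3, 11/5, 9/2)
obs 2: x=0 → posterior Dirichlet(7/3, 11/5, 9/2)
obs 3: x=2 → posterior Dirichlet(7/3, 11/5, 11/2)

40/211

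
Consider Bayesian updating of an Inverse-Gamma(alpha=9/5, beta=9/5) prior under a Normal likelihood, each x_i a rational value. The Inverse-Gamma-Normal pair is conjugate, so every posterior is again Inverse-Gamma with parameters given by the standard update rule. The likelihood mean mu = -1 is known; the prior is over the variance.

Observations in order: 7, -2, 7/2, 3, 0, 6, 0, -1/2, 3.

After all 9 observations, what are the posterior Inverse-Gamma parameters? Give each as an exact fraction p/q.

obs 1: x=7 → posterior Inverse-Gamma(23/10, 169/5)
obs 2: x=-2 → posterior Inverse-Gamma(14/5, 343/10)
obs 3: x=7/2 → posterior Inverse-Gamma(33/10, 1777/40)
obs 4: x=3 → posterior Inverse-Gamma(19/5, 2097/40)
obs 5: x=0 → posterior Inverse-Gamma(43/10, 2117/40)
obs 6: x=6 → posterior Inverse-Gamma(24/5, 3097/40)
obs 7: x=0 → posterior Inverse-Gamma(53/10, 3117/40)
obs 8: x=-1/2 → posterior Inverse-Gamma(29/5, 1561/20)
obs 9: x=3 → posterior Inverse-Gamma(63/10, 1721/20)

alpha=63/10, beta=1721/20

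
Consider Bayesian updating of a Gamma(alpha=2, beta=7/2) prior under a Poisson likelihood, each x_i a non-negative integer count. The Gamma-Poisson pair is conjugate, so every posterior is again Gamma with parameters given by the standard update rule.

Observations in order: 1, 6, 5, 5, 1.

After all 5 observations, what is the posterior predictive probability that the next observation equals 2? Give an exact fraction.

3413954381583960918817344840/13569980418174090907801371961

obs 1: x=1 → posterior Gamma(3, 9/2)
obs 2: x=6 → posterior Gamma(9, 11/2)
obs 3: x=5 → posterior Gamma(14, 13/2)
obs 4: x=5 → posterior Gamma(19, 15/2)
obs 5: x=1 → posterior Gamma(20, 17/2)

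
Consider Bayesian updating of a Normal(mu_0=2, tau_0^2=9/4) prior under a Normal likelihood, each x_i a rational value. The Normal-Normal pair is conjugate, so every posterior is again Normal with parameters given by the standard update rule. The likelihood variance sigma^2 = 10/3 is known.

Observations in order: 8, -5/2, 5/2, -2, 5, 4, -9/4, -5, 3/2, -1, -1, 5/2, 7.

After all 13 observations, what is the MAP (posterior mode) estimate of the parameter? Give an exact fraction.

obs 1: x=8 → posterior Normal(296/67, 90/67)
obs 2: x=-5/2 → posterior Normal(457/188, 45/47)
obs 3: x=5/2 → posterior Normal(296/121, 90/121)
obs 4: x=-2 → posterior Normal(121/74, 45/74)
obs 5: x=5 → posterior Normal(377/175, 18/35)
obs 6: x=4 → posterior Normal(485/202, 45/101)
obs 7: x=-9/4 → posterior Normal(1697/916, 90/229)
obs 8: x=-5 → posterior Normal(1157/1024, 45/128)
obs 9: x=3/2 → posterior Normal(1319/1132, 90/283)
obs 10: x=-1 → posterior Normal(1211/1240, 9/31)
obs 11: x=-1 → posterior Normal(1103/1348, 90/337)
obs 12: x=5/2 → posterior Normal(1373/1456, 45/182)
obs 13: x=7 → posterior Normal(2129/1564, 90/391)

2129/1564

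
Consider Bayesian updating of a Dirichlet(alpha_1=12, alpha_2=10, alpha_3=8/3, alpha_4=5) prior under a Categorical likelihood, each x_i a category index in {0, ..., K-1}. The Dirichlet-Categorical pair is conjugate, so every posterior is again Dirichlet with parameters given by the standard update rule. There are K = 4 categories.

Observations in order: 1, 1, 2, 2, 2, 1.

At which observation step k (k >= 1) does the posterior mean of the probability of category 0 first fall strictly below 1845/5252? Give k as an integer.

obs 1: x=1 → posterior Dirichlet(12, 11, 8/3, 5)
obs 2: x=1 → posterior Dirichlet(12, 12, 8/3, 5)
obs 3: x=2 → posterior Dirichlet(12, 12, 11/3, 5)
obs 4: x=2 → posterior Dirichlet(12, 12, 14/3, 5)
obs 5: x=2 → posterior Dirichlet(12, 12, 17/3, 5)
obs 6: x=1 → posterior Dirichlet(12, 13, 17/3, 5)

k = 5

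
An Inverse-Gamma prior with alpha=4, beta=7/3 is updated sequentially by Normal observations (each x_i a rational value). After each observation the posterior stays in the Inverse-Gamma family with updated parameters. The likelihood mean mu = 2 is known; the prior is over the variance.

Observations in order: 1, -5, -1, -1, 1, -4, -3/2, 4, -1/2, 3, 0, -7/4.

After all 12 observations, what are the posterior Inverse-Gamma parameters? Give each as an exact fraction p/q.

alpha=10, beta=7259/96

obs 1: x=1 → posterior Inverse-Gamma(9/2, 17/6)
obs 2: x=-5 → posterior Inverse-Gamma(5, 82/3)
obs 3: x=-1 → posterior Inverse-Gamma(11/2, 191/6)
obs 4: x=-1 → posterior Inverse-Gamma(6, 109/3)
obs 5: x=1 → posterior Inverse-Gamma(13/2, 221/6)
obs 6: x=-4 → posterior Inverse-Gamma(7, 329/6)
obs 7: x=-3/2 → posterior Inverse-Gamma(15/2, 1463/24)
obs 8: x=4 → posterior Inverse-Gamma(8, 1511/24)
obs 9: x=-1/2 → posterior Inverse-Gamma(17/2, 793/12)
obs 10: x=3 → posterior Inverse-Gamma(9, 799/12)
obs 11: x=0 → posterior Inverse-Gamma(19/2, 823/12)
obs 12: x=-7/4 → posterior Inverse-Gamma(10, 7259/96)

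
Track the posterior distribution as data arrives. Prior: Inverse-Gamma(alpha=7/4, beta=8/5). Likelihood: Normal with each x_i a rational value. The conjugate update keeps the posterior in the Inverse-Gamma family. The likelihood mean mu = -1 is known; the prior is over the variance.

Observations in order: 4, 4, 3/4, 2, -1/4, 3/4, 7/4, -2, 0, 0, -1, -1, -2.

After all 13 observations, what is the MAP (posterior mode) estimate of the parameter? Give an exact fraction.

1609/370

obs 1: x=4 → posterior Inverse-Gamma(9/4, 141/10)
obs 2: x=4 → posterior Inverse-Gamma(11/4, 133/5)
obs 3: x=3/4 → posterior Inverse-Gamma(13/4, 4501/160)
obs 4: x=2 → posterior Inverse-Gamma(15/4, 5221/160)
obs 5: x=-1/4 → posterior Inverse-Gamma(17/4, 2633/80)
obs 6: x=3/4 → posterior Inverse-Gamma(19/4, 5511/160)
obs 7: x=7/4 → posterior Inverse-Gamma(21/4, 1529/40)
obs 8: x=-2 → posterior Inverse-Gamma(23/4, 1549/40)
obs 9: x=0 → posterior Inverse-Gamma(25/4, 1569/40)
obs 10: x=0 → posterior Inverse-Gamma(27/4, 1589/40)
obs 11: x=-1 → posterior Inverse-Gamma(29/4, 1589/40)
obs 12: x=-1 → posterior Inverse-Gamma(31/4, 1589/40)
obs 13: x=-2 → posterior Inverse-Gamma(33/4, 1609/40)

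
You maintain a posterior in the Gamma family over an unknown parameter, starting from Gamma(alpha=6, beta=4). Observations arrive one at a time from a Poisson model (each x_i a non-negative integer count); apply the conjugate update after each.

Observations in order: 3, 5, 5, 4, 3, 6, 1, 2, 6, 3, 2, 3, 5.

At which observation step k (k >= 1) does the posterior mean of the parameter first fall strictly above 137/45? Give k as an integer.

k = 6

obs 1: x=3 → posterior Gamma(9, 5)
obs 2: x=5 → posterior Gamma(14, 6)
obs 3: x=5 → posterior Gamma(19, 7)
obs 4: x=4 → posterior Gamma(23, 8)
obs 5: x=3 → posterior Gamma(26, 9)
obs 6: x=6 → posterior Gamma(32, 10)
obs 7: x=1 → posterior Gamma(33, 11)
obs 8: x=2 → posterior Gamma(35, 12)
obs 9: x=6 → posterior Gamma(41, 13)
obs 10: x=3 → posterior Gamma(44, 14)
obs 11: x=2 → posterior Gamma(46, 15)
obs 12: x=3 → posterior Gamma(49, 16)
obs 13: x=5 → posterior Gamma(54, 17)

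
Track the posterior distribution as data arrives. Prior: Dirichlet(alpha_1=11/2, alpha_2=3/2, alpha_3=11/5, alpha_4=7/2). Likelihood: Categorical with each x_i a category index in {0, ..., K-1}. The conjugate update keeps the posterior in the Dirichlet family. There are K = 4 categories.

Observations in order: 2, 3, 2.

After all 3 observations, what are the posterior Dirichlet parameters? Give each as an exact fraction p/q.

alpha_1=11/2, alpha_2=3/2, alpha_3=21/5, alpha_4=9/2

obs 1: x=2 → posterior Dirichlet(11/2, 3/2, 16/5, 7/2)
obs 2: x=3 → posterior Dirichlet(11/2, 3/2, 16/5, 9/2)
obs 3: x=2 → posterior Dirichlet(11/2, 3/2, 21/5, 9/2)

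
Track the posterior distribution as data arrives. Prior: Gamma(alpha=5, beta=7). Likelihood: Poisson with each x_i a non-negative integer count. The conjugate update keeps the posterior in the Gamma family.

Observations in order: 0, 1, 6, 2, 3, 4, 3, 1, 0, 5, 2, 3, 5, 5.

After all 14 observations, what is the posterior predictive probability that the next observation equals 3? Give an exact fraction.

5126078068183771413306475954588313028540321786729785200382549715/27307923620129160367850504666323793149379670454889687880445198336

obs 1: x=0 → posterior Gamma(5, 8)
obs 2: x=1 → posterior Gamma(6, 9)
obs 3: x=6 → posterior Gamma(12, 10)
obs 4: x=2 → posterior Gamma(14, 11)
obs 5: x=3 → posterior Gamma(17, 12)
obs 6: x=4 → posterior Gamma(21, 13)
obs 7: x=3 → posterior Gamma(24, 14)
obs 8: x=1 → posterior Gamma(25, 15)
obs 9: x=0 → posterior Gamma(25, 16)
obs 10: x=5 → posterior Gamma(30, 17)
obs 11: x=2 → posterior Gamma(32, 18)
obs 12: x=3 → posterior Gamma(35, 19)
obs 13: x=5 → posterior Gamma(40, 20)
obs 14: x=5 → posterior Gamma(45, 21)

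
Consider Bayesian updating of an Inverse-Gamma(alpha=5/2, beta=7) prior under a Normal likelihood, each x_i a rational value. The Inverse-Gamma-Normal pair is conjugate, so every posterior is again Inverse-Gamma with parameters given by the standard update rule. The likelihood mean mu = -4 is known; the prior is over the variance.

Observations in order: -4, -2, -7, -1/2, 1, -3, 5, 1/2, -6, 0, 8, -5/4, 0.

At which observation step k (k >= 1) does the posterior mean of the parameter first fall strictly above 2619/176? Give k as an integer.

obs 1: x=-4 → posterior Inverse-Gamma(3, 7)
obs 2: x=-2 → posterior Inverse-Gamma(7/2, 9)
obs 3: x=-7 → posterior Inverse-Gamma(4, 27/2)
obs 4: x=-1/2 → posterior Inverse-Gamma(9/2, 157/8)
obs 5: x=1 → posterior Inverse-Gamma(5, 257/8)
obs 6: x=-3 → posterior Inverse-Gamma(11/2, 261/8)
obs 7: x=5 → posterior Inverse-Gamma(6, 585/8)
obs 8: x=1/2 → posterior Inverse-Gamma(13/2, 333/4)
obs 9: x=-6 → posterior Inverse-Gamma(7, 341/4)
obs 10: x=0 → posterior Inverse-Gamma(15/2, 373/4)
obs 11: x=8 → posterior Inverse-Gamma(8, 661/4)
obs 12: x=-5/4 → posterior Inverse-Gamma(17/2, 5409/32)
obs 13: x=0 → posterior Inverse-Gamma(9, 5665/32)

k = 8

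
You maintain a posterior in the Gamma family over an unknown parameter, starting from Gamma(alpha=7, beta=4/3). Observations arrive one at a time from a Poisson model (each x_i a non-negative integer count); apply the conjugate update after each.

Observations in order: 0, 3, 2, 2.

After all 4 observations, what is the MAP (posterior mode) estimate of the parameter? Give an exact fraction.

obs 1: x=0 → posterior Gamma(7, 7/3)
obs 2: x=3 → posterior Gamma(10, 10/3)
obs 3: x=2 → posterior Gamma(12, 13/3)
obs 4: x=2 → posterior Gamma(14, 16/3)

39/16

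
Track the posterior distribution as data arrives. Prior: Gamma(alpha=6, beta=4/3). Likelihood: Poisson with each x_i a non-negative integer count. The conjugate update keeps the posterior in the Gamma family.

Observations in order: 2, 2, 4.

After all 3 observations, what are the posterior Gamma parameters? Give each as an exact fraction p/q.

alpha=14, beta=13/3

obs 1: x=2 → posterior Gamma(8, 7/3)
obs 2: x=2 → posterior Gamma(10, 10/3)
obs 3: x=4 → posterior Gamma(14, 13/3)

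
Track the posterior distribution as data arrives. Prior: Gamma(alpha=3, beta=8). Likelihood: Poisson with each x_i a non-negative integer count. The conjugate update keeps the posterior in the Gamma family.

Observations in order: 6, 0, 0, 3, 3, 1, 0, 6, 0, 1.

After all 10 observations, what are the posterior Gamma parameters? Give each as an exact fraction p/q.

alpha=23, beta=18

obs 1: x=6 → posterior Gamma(9, 9)
obs 2: x=0 → posterior Gamma(9, 10)
obs 3: x=0 → posterior Gamma(9, 11)
obs 4: x=3 → posterior Gamma(12, 12)
obs 5: x=3 → posterior Gamma(15, 13)
obs 6: x=1 → posterior Gamma(16, 14)
obs 7: x=0 → posterior Gamma(16, 15)
obs 8: x=6 → posterior Gamma(22, 16)
obs 9: x=0 → posterior Gamma(22, 17)
obs 10: x=1 → posterior Gamma(23, 18)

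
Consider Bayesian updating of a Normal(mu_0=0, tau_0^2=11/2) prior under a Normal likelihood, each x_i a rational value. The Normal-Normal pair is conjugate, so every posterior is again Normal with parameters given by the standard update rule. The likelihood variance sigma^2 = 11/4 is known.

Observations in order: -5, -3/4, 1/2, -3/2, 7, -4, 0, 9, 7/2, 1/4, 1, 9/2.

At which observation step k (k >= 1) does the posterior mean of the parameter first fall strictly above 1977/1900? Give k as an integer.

obs 1: x=-5 → posterior Normal(-10/3, 11/6)
obs 2: x=-3/4 → posterior Normal(-23/10, 11/10)
obs 3: x=1/2 → posterior Normal(-3/2, 11/14)
obs 4: x=-3/2 → posterior Normal(-3/2, 11/18)
obs 5: x=7 → posterior Normal(1/22, 1/2)
obs 6: x=-4 → posterior Normal(-15/26, 11/26)
obs 7: x=0 → posterior Normal(-1/2, 11/30)
obs 8: x=9 → posterior Normal(21/34, 11/34)
obs 9: x=7/2 → posterior Normal(35/38, 11/38)
obs 10: x=1/4 → posterior Normal(6/7, 11/42)
obs 11: x=1 → posterior Normal(20/23, 11/46)
obs 12: x=9/2 → posterior Normal(29/25, 11/50)

k = 12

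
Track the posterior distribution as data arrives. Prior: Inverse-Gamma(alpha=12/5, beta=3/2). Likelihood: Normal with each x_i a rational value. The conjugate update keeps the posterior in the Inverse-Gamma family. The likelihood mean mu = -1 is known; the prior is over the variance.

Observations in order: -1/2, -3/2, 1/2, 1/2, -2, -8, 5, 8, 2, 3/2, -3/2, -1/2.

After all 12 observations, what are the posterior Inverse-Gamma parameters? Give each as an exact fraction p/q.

alpha=42/5, beta=763/8

obs 1: x=-1/2 → posterior Inverse-Gamma(29/10, 13/8)
obs 2: x=-3/2 → posterior Inverse-Gamma(17/5, 7/4)
obs 3: x=1/2 → posterior Inverse-Gamma(39/10, 23/8)
obs 4: x=1/2 → posterior Inverse-Gamma(22/5, 4)
obs 5: x=-2 → posterior Inverse-Gamma(49/10, 9/2)
obs 6: x=-8 → posterior Inverse-Gamma(27/5, 29)
obs 7: x=5 → posterior Inverse-Gamma(59/10, 47)
obs 8: x=8 → posterior Inverse-Gamma(32/5, 175/2)
obs 9: x=2 → posterior Inverse-Gamma(69/10, 92)
obs 10: x=3/2 → posterior Inverse-Gamma(37/5, 761/8)
obs 11: x=-3/2 → posterior Inverse-Gamma(79/10, 381/4)
obs 12: x=-1/2 → posterior Inverse-Gamma(42/5, 763/8)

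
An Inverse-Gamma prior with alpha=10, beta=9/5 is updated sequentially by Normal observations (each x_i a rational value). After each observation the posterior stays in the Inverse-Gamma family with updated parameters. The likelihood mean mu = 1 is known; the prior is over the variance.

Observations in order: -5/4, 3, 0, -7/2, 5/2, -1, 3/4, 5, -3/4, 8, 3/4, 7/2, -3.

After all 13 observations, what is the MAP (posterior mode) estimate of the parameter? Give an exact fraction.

653/175

obs 1: x=-5/4 → posterior Inverse-Gamma(21/2, 693/160)
obs 2: x=3 → posterior Inverse-Gamma(11, 1013/160)
obs 3: x=0 → posterior Inverse-Gamma(23/2, 1093/160)
obs 4: x=-7/2 → posterior Inverse-Gamma(12, 2713/160)
obs 5: x=5/2 → posterior Inverse-Gamma(25/2, 2893/160)
obs 6: x=-1 → posterior Inverse-Gamma(13, 3213/160)
obs 7: x=3/4 → posterior Inverse-Gamma(27/2, 1609/80)
obs 8: x=5 → posterior Inverse-Gamma(14, 2249/80)
obs 9: x=-3/4 → posterior Inverse-Gamma(29/2, 4743/160)
obs 10: x=8 → posterior Inverse-Gamma(15, 8663/160)
obs 11: x=3/4 → posterior Inverse-Gamma(31/2, 2167/40)
obs 12: x=7/2 → posterior Inverse-Gamma(16, 573/10)
obs 13: x=-3 → posterior Inverse-Gamma(33/2, 653/10)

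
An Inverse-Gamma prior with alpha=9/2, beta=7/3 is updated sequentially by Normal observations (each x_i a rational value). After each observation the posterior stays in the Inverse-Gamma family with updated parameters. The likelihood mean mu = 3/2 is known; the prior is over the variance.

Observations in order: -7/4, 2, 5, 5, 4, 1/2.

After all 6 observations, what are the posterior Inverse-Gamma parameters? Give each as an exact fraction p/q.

obs 1: x=-7/4 → posterior Inverse-Gamma(5, 731/96)
obs 2: x=2 → posterior Inverse-Gamma(11/2, 743/96)
obs 3: x=5 → posterior Inverse-Gamma(6, 1331/96)
obs 4: x=5 → posterior Inverse-Gamma(13/2, 1919/96)
obs 5: x=4 → posterior Inverse-Gamma(7, 2219/96)
obs 6: x=1/2 → posterior Inverse-Gamma(15/2, 2267/96)

alpha=15/2, beta=2267/96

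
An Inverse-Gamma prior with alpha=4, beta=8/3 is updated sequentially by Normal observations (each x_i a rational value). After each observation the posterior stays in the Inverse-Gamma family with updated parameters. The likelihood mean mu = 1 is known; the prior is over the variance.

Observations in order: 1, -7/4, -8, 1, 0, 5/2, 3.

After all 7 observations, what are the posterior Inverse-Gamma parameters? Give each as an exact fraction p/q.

alpha=15/2, beta=4855/96

obs 1: x=1 → posterior Inverse-Gamma(9/2, 8/3)
obs 2: x=-7/4 → posterior Inverse-Gamma(5, 619/96)
obs 3: x=-8 → posterior Inverse-Gamma(11/2, 4507/96)
obs 4: x=1 → posterior Inverse-Gamma(6, 4507/96)
obs 5: x=0 → posterior Inverse-Gamma(13/2, 4555/96)
obs 6: x=5/2 → posterior Inverse-Gamma(7, 4663/96)
obs 7: x=3 → posterior Inverse-Gamma(15/2, 4855/96)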